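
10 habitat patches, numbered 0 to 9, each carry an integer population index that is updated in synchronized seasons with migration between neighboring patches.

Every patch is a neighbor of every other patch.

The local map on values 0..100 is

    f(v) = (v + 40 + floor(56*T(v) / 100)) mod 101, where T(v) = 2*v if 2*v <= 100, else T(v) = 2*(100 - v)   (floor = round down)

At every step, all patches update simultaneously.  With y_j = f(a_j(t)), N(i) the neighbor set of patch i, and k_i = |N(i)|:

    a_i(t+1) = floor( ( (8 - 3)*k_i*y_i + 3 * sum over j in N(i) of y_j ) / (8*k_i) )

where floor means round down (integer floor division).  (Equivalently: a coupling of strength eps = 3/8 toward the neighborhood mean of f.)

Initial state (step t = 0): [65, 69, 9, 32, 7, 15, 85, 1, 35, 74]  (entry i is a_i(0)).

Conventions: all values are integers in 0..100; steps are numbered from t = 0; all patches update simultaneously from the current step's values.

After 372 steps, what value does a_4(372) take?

Answer: a_4(372) = 88
Key observation: The state at step 19, [40, 40, 40, 40, 40, 40, 40, 40, 40, 40], reappears at step 22: the system is in a cycle of period 3 from step 19 on.  Therefore the state at step 372 equals the state at step 19 + ((372 - 19) mod 3) = 21, which is [88, 88, 88, 88, 88, 88, 88, 88, 88, 88].

Derivation:
t=0: [65, 69, 9, 32, 7, 15, 85, 1, 35, 74]
t=1: [42, 41, 51, 20, 48, 58, 40, 41, 24, 41]
t=2: [34, 32, 43, 65, 41, 43, 31, 32, 70, 32]
t=3: [14, 11, 25, 33, 23, 25, 10, 11, 32, 11]
t=4: [65, 62, 79, 29, 76, 79, 60, 62, 28, 62]
t=5: [43, 43, 42, 18, 42, 42, 43, 43, 75, 43]
t=6: [32, 32, 31, 60, 31, 31, 32, 32, 39, 32]
t=7: [7, 7, 6, 29, 6, 6, 7, 7, 16, 7]
t=8: [52, 52, 51, 20, 51, 51, 52, 52, 63, 52]
t=9: [45, 45, 45, 67, 45, 45, 45, 45, 44, 45]
t=10: [34, 34, 34, 38, 34, 34, 34, 34, 33, 34]
t=11: [11, 11, 11, 15, 11, 11, 11, 11, 9, 11]
t=12: [63, 63, 63, 67, 63, 63, 63, 63, 60, 63]
t=13: [42, 42, 42, 42, 42, 42, 42, 42, 42, 42]
t=14: [28, 28, 28, 28, 28, 28, 28, 28, 28, 28]
t=15: [99, 99, 99, 99, 99, 99, 99, 99, 99, 99]
t=16: [39, 39, 39, 39, 39, 39, 39, 39, 39, 39]
t=17: [21, 21, 21, 21, 21, 21, 21, 21, 21, 21]
t=18: [84, 84, 84, 84, 84, 84, 84, 84, 84, 84]
t=19: [40, 40, 40, 40, 40, 40, 40, 40, 40, 40]
t=20: [23, 23, 23, 23, 23, 23, 23, 23, 23, 23]
t=21: [88, 88, 88, 88, 88, 88, 88, 88, 88, 88]
t=22: [40, 40, 40, 40, 40, 40, 40, 40, 40, 40]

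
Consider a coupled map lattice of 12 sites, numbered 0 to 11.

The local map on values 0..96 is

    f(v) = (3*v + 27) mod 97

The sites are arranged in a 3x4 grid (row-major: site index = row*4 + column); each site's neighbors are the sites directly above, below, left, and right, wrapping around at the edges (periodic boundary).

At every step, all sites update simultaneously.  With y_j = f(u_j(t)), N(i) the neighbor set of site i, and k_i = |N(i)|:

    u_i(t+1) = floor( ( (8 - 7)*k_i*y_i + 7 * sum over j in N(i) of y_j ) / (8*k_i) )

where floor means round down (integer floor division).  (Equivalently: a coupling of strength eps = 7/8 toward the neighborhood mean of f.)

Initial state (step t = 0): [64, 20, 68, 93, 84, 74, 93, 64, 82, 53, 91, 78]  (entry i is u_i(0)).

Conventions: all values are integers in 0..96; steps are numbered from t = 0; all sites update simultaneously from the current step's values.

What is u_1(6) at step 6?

Simulating step by step:
t=0: [64, 20, 68, 93, 84, 74, 93, 64, 82, 53, 91, 78]
t=1: [61, 55, 32, 35, 50, 67, 29, 42, 68, 61, 46, 36]
t=2: [56, 32, 50, 34, 41, 49, 42, 44, 37, 53, 29, 47]
t=3: [33, 57, 38, 50, 46, 58, 58, 54, 51, 46, 66, 42]
t=4: [55, 32, 32, 58, 54, 33, 38, 57, 58, 35, 42, 69]
t=5: [40, 43, 32, 36, 41, 46, 30, 40, 58, 30, 38, 21]
t=6: [40, 43, 38, 52, 44, 41, 43, 50, 47, 41, 39, 41]

Answer: u_1(6) = 43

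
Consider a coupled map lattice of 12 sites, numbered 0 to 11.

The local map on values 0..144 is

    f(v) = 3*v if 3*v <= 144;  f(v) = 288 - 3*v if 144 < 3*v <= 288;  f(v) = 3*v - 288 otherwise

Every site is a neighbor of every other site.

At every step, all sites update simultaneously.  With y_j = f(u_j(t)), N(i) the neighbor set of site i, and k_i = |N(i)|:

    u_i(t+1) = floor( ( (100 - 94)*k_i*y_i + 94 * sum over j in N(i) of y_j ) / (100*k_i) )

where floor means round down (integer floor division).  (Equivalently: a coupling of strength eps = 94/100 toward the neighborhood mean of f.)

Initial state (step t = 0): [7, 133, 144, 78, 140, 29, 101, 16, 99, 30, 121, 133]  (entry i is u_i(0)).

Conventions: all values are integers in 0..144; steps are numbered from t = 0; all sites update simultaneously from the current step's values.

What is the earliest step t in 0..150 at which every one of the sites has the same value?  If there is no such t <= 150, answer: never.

Answer: 2
Key observation: Synchronization is absorbing here: once all sites are equal they stay equal, and step 2 is the first all-equal step.

Derivation:
t=0: [7, 133, 144, 78, 140, 29, 101, 16, 99, 30, 121, 133]  (not all equal)
t=1: [76, 73, 72, 75, 73, 74, 76, 75, 76, 74, 74, 73]  (not all equal)
t=2: [65, 65, 65, 65, 65, 65, 65, 65, 65, 65, 65, 65]  (all equal)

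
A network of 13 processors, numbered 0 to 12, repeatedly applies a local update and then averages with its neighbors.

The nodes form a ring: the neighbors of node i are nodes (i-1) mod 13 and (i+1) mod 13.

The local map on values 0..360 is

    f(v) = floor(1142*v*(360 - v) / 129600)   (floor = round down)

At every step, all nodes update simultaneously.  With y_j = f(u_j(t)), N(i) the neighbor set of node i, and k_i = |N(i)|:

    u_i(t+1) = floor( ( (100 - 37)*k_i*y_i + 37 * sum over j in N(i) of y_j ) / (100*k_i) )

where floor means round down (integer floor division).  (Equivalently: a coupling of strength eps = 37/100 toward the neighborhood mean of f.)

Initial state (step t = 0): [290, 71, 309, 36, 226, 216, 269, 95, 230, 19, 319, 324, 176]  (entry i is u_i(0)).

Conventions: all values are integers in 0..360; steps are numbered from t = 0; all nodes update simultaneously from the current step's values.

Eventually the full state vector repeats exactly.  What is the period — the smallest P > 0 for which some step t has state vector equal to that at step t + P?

Simulating step by step:
t=0: [290, 71, 309, 36, 226, 216, 269, 95, 230, 19, 319, 324, 176]
t=1: [198, 171, 139, 139, 237, 261, 227, 227, 217, 105, 101, 138, 231]
t=2: [278, 281, 272, 267, 253, 239, 258, 267, 264, 241, 238, 260, 266]
t=3: [202, 198, 208, 220, 237, 246, 232, 221, 227, 247, 249, 232, 217]
t=4: [279, 281, 277, 269, 257, 251, 260, 267, 262, 248, 246, 259, 272]
t=5: [200, 197, 203, 215, 231, 237, 229, 221, 227, 241, 243, 229, 211]
t=6: [280, 281, 279, 272, 263, 258, 263, 268, 264, 254, 252, 263, 275]
t=7: [198, 196, 200, 210, 222, 228, 224, 219, 224, 234, 235, 223, 207]
t=8: [281, 282, 280, 276, 269, 266, 268, 270, 267, 260, 260, 268, 277]
t=9: [195, 194, 197, 204, 213, 218, 217, 215, 219, 226, 226, 216, 203]
t=10: [282, 282, 281, 279, 275, 272, 273, 273, 271, 267, 267, 273, 279]
t=11: [194, 193, 195, 199, 204, 208, 209, 209, 212, 216, 216, 208, 199]
t=12: [283, 283, 283, 281, 280, 278, 278, 277, 276, 274, 274, 278, 281]
t=13: [192, 192, 192, 194, 197, 199, 200, 202, 204, 206, 205, 200, 195]
t=14: [283, 284, 283, 283, 282, 281, 281, 280, 280, 279, 279, 281, 282]
t=15: [191, 190, 191, 192, 193, 194, 195, 196, 197, 198, 198, 195, 193]
t=16: [284, 284, 284, 284, 283, 283, 283, 282, 282, 282, 282, 283, 283]
t=17: [190, 190, 190, 190, 191, 192, 192, 192, 193, 193, 192, 192, 191]
t=18: [284, 284, 284, 284, 284, 284, 284, 284, 284, 284, 284, 284, 284]
t=19: [190, 190, 190, 190, 190, 190, 190, 190, 190, 190, 190, 190, 190]
t=20: [284, 284, 284, 284, 284, 284, 284, 284, 284, 284, 284, 284, 284]

Answer: 2
Key observation: The state at step 18, [284, 284, 284, 284, 284, 284, 284, 284, 284, 284, 284, 284, 284], reappears at step 20 — and no state repeats earlier — so the cycle the system enters has period 2.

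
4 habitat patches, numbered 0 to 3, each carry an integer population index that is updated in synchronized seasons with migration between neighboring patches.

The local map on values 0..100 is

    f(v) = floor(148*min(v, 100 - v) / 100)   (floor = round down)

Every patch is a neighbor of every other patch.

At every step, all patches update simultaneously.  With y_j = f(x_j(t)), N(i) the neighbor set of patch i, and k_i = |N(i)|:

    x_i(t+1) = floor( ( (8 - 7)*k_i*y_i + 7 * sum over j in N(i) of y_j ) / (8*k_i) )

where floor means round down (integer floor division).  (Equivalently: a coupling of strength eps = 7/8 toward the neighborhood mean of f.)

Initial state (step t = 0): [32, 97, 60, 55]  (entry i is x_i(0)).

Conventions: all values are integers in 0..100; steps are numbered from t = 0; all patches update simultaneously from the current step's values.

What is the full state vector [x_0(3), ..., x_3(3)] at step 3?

Answer: [53, 53, 53, 53]

Derivation:
t=0: [32, 97, 60, 55]
t=1: [43, 50, 41, 40]
t=2: [64, 62, 64, 64]
t=3: [53, 53, 53, 53]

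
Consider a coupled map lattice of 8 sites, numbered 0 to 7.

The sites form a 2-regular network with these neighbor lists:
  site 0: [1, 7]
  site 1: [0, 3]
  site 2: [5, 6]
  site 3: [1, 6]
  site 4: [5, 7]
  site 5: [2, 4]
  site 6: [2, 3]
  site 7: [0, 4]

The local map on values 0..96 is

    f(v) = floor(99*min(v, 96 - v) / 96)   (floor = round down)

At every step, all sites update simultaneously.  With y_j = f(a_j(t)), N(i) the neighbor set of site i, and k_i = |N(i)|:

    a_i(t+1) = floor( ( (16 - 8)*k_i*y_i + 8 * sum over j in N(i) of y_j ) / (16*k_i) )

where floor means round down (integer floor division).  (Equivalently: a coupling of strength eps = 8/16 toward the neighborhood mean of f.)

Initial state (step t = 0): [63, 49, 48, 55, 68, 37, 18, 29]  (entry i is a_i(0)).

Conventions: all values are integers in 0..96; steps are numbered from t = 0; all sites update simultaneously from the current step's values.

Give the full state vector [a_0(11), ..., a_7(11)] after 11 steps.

Simulating step by step:
t=0: [63, 49, 48, 55, 68, 37, 18, 29]
t=1: [36, 43, 38, 37, 30, 38, 31, 30]
t=2: [37, 40, 37, 37, 32, 36, 34, 31]
t=3: [37, 39, 37, 38, 33, 36, 36, 33]
t=4: [37, 39, 37, 38, 34, 36, 37, 35]
t=5: [38, 39, 37, 39, 35, 36, 38, 36]
t=6: [38, 39, 38, 39, 36, 37, 39, 37]
t=7: [39, 39, 39, 40, 37, 38, 39, 38]
t=8: [39, 40, 39, 40, 38, 39, 40, 39]
t=9: [40, 40, 40, 41, 39, 39, 40, 39]
t=10: [40, 41, 40, 41, 40, 40, 41, 40]
t=11: [41, 41, 41, 42, 41, 41, 41, 41]

Answer: [41, 41, 41, 42, 41, 41, 41, 41]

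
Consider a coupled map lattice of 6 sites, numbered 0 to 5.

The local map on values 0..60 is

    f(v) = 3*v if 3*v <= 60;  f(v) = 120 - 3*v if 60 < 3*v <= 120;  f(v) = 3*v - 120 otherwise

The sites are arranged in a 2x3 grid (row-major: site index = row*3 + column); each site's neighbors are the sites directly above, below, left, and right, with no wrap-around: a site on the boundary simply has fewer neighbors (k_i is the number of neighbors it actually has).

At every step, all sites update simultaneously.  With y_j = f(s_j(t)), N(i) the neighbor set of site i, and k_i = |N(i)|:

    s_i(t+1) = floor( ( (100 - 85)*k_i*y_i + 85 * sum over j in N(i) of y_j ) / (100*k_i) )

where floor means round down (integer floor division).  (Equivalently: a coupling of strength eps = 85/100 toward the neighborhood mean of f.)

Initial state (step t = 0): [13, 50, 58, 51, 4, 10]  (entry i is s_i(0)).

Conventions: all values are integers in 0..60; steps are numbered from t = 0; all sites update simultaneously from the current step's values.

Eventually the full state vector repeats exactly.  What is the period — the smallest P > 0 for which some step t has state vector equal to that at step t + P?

Simulating step by step:
t=0: [13, 50, 58, 51, 4, 10]
t=1: [32, 34, 33, 26, 28, 32]
t=2: [29, 25, 21, 31, 29, 27]
t=3: [35, 41, 44, 32, 36, 44]
t=4: [13, 11, 8, 15, 12, 12]
t=5: [39, 33, 32, 38, 37, 30]
t=6: [11, 13, 25, 6, 17, 18]
t=7: [29, 42, 46, 38, 39, 48]
t=8: [10, 16, 15, 16, 10, 12]
t=9: [45, 36, 42, 32, 41, 37]
t=10: [17, 8, 9, 11, 13, 5]
t=11: [31, 36, 20, 43, 26, 30]
t=12: [12, 38, 26, 30, 20, 47]
t=13: [20, 40, 17, 45, 25, 46]
t=14: [15, 44, 15, 46, 16, 43]
t=15: [19, 40, 15, 42, 18, 40]
t=16: [11, 44, 6, 48, 9, 42]
t=17: [20, 23, 10, 29, 15, 20]
t=18: [44, 45, 51, 49, 47, 40]
t=19: [19, 20, 11, 18, 15, 22]
t=20: [57, 47, 53, 51, 54, 41]
t=21: [30, 40, 16, 44, 22, 34]
t=22: [9, 37, 14, 37, 16, 46]
t=23: [11, 34, 17, 33, 17, 40]
t=24: [21, 40, 15, 38, 18, 43]
t=25: [11, 44, 10, 48, 12, 43]
t=26: [20, 29, 13, 32, 18, 29]
t=27: [33, 48, 33, 52, 33, 44]
t=28: [28, 21, 18, 23, 23, 19]
t=29: [51, 48, 56, 44, 54, 53]
t=30: [20, 38, 33, 33, 27, 44]
t=31: [20, 34, 10, 45, 16, 27]
t=32: [23, 41, 28, 48, 27, 39]
t=33: [19, 36, 7, 41, 14, 32]
t=34: [14, 35, 18, 42, 17, 30]
t=35: [15, 43, 27, 40, 22, 49]
t=36: [10, 40, 21, 42, 18, 43]
t=37: [7, 39, 12, 36, 12, 48]
t=38: [9, 26, 16, 26, 16, 34]
t=39: [39, 41, 32, 38, 36, 43]
t=40: [4, 11, 8, 7, 6, 16]
t=41: [24, 20, 38, 15, 31, 25]
t=42: [51, 31, 45, 38, 46, 20]
t=43: [18, 22, 39, 22, 29, 23]
t=44: [54, 33, 45, 45, 50, 22]
t=45: [21, 27, 34, 32, 30, 27]
t=46: [35, 35, 35, 40, 33, 26]
t=47: [8, 16, 26, 15, 19, 21]
t=48: [43, 42, 50, 41, 51, 50]
t=49: [5, 21, 19, 18, 16, 31]
t=50: [49, 42, 44, 34, 46, 48]
t=51: [14, 17, 14, 21, 16, 16]
t=52: [52, 45, 48, 46, 51, 45]
t=53: [19, 28, 16, 32, 18, 26]
t=54: [34, 50, 40, 50, 37, 49]
t=55: [28, 12, 24, 15, 26, 7]
t=56: [39, 41, 31, 39, 35, 41]
t=57: [3, 13, 6, 8, 4, 18]
t=58: [28, 16, 42, 12, 34, 20]
t=59: [41, 24, 46, 28, 43, 19]
t=60: [36, 15, 47, 10, 41, 20]
t=61: [33, 16, 47, 10, 38, 19]
t=62: [36, 20, 47, 15, 39, 20]
t=63: [46, 19, 54, 13, 47, 19]
t=64: [43, 31, 54, 22, 46, 35]
t=65: [35, 23, 24, 19, 29, 27]
t=66: [48, 34, 45, 28, 46, 40]
t=67: [26, 18, 9, 23, 18, 14]
t=68: [50, 42, 44, 48, 49, 40]
t=69: [17, 20, 4, 27, 12, 16]
t=70: [49, 37, 47, 42, 47, 27]
t=71: [10, 20, 23, 21, 18, 23]
t=72: [54, 47, 54, 44, 55, 52]
t=73: [20, 39, 30, 38, 26, 42]
t=74: [12, 37, 8, 44, 10, 31]
t=75: [14, 26, 18, 29, 18, 27]
t=76: [38, 48, 42, 45, 40, 51]
t=77: [17, 7, 25, 4, 20, 7]
t=78: [21, 47, 24, 48, 24, 47]
t=79: [27, 46, 25, 48, 25, 43]
t=80: [23, 39, 18, 39, 21, 39]
t=81: [10, 46, 10, 46, 11, 47]
t=82: [19, 29, 21, 29, 21, 29]
t=83: [36, 53, 36, 53, 36, 53]
t=84: [34, 16, 34, 16, 34, 16]
t=85: [43, 22, 43, 22, 43, 22]
t=86: [47, 15, 47, 15, 47, 15]
t=87: [41, 24, 41, 24, 41, 24]
t=88: [41, 9, 41, 9, 41, 9]
t=89: [23, 6, 23, 6, 23, 6]
t=90: [22, 46, 22, 46, 22, 46]
t=91: [23, 48, 23, 48, 23, 48]
t=92: [28, 46, 28, 46, 28, 46]
t=93: [20, 33, 20, 33, 20, 33]
t=94: [26, 54, 26, 54, 26, 54]
t=95: [42, 42, 42, 42, 42, 42]
t=96: [6, 6, 6, 6, 6, 6]
t=97: [18, 18, 18, 18, 18, 18]
t=98: [54, 54, 54, 54, 54, 54]
t=99: [42, 42, 42, 42, 42, 42]

Answer: 4
Key observation: The state at step 95, [42, 42, 42, 42, 42, 42], reappears at step 99 — and no state repeats earlier — so the cycle the system enters has period 4.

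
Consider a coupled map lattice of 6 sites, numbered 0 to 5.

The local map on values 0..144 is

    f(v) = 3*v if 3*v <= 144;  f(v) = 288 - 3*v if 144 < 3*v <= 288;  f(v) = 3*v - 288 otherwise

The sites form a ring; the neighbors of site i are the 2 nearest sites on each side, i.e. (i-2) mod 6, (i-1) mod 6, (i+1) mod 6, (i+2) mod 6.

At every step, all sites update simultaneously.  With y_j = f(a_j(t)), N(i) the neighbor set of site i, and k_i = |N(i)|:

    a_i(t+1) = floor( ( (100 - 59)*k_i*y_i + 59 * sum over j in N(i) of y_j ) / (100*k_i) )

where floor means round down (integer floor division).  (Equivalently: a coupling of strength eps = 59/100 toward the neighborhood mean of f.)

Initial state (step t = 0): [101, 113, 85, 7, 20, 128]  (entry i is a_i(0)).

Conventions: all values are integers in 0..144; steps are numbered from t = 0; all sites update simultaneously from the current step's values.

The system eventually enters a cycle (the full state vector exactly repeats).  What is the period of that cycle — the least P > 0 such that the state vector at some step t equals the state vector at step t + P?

Simulating step by step:
t=0: [101, 113, 85, 7, 20, 128]
t=1: [41, 45, 35, 44, 48, 61]
t=2: [122, 123, 121, 126, 127, 121]
t=3: [79, 80, 81, 84, 85, 81]
t=4: [46, 45, 43, 39, 39, 43]
t=5: [131, 131, 127, 123, 123, 127]
t=6: [97, 97, 93, 88, 88, 93]
t=7: [7, 7, 11, 16, 16, 11]
t=8: [28, 28, 33, 39, 39, 33]
t=9: [93, 93, 99, 106, 106, 99]
t=10: [12, 12, 15, 20, 20, 15]
t=11: [42, 42, 46, 52, 52, 46]
t=12: [130, 130, 132, 132, 132, 132]
t=13: [104, 104, 106, 107, 107, 106]
t=14: [27, 27, 29, 30, 30, 29]
t=15: [84, 84, 86, 87, 87, 86]
t=16: [32, 32, 30, 29, 29, 30]
t=17: [92, 92, 90, 89, 89, 90]
t=18: [15, 15, 17, 18, 18, 17]
t=19: [48, 48, 50, 51, 51, 50]
t=20: [140, 140, 138, 137, 137, 138]
t=21: [128, 128, 126, 125, 125, 126]
t=22: [92, 92, 90, 89, 89, 90]

Answer: 5
Key observation: The state at step 17, [92, 92, 90, 89, 89, 90], reappears at step 22 — and no state repeats earlier — so the cycle the system enters has period 5.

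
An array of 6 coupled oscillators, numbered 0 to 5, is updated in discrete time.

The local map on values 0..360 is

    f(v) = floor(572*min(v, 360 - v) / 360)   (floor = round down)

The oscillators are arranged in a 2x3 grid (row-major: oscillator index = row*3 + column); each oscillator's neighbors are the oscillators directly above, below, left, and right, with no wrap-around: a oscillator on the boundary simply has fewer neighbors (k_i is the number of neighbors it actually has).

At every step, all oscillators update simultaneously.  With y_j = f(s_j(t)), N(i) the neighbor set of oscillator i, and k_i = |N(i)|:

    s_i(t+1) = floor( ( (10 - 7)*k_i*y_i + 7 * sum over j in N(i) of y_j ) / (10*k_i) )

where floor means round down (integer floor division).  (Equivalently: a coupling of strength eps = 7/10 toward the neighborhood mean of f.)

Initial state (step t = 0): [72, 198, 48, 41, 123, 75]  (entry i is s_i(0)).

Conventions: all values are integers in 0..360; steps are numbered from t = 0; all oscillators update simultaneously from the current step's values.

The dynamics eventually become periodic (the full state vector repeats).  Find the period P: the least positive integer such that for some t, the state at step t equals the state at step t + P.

Simulating step by step:
t=0: [72, 198, 48, 41, 123, 75]
t=1: [146, 166, 154, 127, 161, 130]
t=2: [231, 249, 237, 230, 232, 236]
t=3: [194, 193, 189, 204, 196, 198]
t=4: [258, 264, 264, 257, 257, 262]
t=5: [158, 156, 153, 162, 158, 156]
t=6: [251, 247, 245, 252, 250, 247]
t=7: [174, 177, 179, 172, 175, 178]
t=8: [276, 279, 282, 275, 278, 281]
t=9: [131, 128, 125, 132, 129, 126]
t=10: [206, 203, 200, 206, 204, 200]
t=11: [245, 248, 252, 245, 248, 251]
t=12: [180, 176, 173, 180, 177, 173]
t=13: [283, 279, 275, 284, 280, 276]
t=14: [123, 128, 131, 123, 127, 131]
t=15: [197, 201, 206, 197, 201, 205]
t=16: [255, 251, 247, 255, 252, 247]
t=17: [168, 172, 176, 167, 172, 176]
t=18: [268, 272, 276, 268, 272, 276]
t=19: [143, 139, 135, 143, 139, 135]
t=20: [224, 220, 216, 224, 220, 216]
t=21: [218, 222, 225, 218, 222, 225]
t=22: [222, 219, 215, 222, 219, 215]
t=23: [220, 224, 227, 220, 224, 227]
t=24: [219, 216, 212, 219, 216, 212]
t=25: [225, 228, 232, 225, 228, 232]
t=26: [212, 208, 205, 212, 208, 205]
t=27: [237, 240, 244, 237, 240, 244]
t=28: [193, 189, 186, 193, 189, 186]
t=29: [267, 270, 274, 267, 270, 274]
t=30: [145, 142, 138, 145, 142, 138]
t=31: [228, 224, 221, 228, 224, 221]
t=32: [211, 215, 218, 211, 215, 218]
t=33: [233, 230, 226, 233, 230, 226]
t=34: [202, 206, 209, 202, 206, 209]
t=35: [248, 244, 240, 248, 244, 240]
t=36: [179, 183, 187, 179, 183, 187]
t=37: [282, 280, 276, 282, 280, 276]
t=38: [124, 127, 130, 124, 127, 130]
t=39: [198, 201, 204, 198, 201, 204]
t=40: [255, 252, 248, 255, 252, 248]
t=41: [167, 171, 174, 167, 171, 174]
t=42: [267, 270, 274, 267, 270, 274]

Answer: 13
Key observation: The state at step 29, [267, 270, 274, 267, 270, 274], reappears at step 42 — and no state repeats earlier — so the cycle the system enters has period 13.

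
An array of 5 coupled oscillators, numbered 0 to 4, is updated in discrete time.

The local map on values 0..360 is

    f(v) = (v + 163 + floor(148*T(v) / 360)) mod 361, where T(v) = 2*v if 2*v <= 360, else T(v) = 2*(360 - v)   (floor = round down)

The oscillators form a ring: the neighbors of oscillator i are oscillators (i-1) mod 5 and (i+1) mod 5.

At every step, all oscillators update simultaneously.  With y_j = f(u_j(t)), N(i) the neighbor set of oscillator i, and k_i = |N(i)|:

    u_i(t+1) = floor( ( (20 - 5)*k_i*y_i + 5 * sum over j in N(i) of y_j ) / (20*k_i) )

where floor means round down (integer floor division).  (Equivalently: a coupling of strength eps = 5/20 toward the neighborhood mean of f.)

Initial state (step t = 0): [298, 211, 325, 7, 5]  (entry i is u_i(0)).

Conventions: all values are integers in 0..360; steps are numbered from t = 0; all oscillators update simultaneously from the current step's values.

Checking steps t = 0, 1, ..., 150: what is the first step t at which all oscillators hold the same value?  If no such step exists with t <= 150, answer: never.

Simulating step by step:
t=0: [298, 211, 325, 7, 5]  (not all equal)
t=1: [150, 139, 155, 172, 169]  (not all equal)
t=2: [76, 61, 84, 110, 105]  (not all equal)
t=3: [304, 282, 271, 85, 303]  (not all equal)
t=4: [151, 148, 167, 274, 171]  (not all equal)
t=5: [80, 76, 106, 136, 112]  (not all equal)
t=6: [269, 308, 310, 82, 49]  (not all equal)
t=7: [159, 151, 172, 284, 246]  (not all equal)
t=8: [95, 83, 114, 143, 135]  (not all equal)
t=9: [297, 278, 53, 53, 85]  (not all equal)
t=10: [170, 161, 245, 266, 288]  (not all equal)
t=11: [113, 102, 135, 145, 143]  (not all equal)
t=12: [56, 267, 87, 63, 55]  (not all equal)
t=13: [249, 182, 293, 280, 265]  (not all equal)
t=14: [140, 134, 147, 147, 144]  (not all equal)
t=15: [56, 50, 66, 68, 63]  (not all equal)
t=16: [265, 259, 279, 284, 276]  (not all equal)
t=17: [145, 144, 146, 147, 146]  (not all equal)
t=18: [66, 64, 67, 68, 67]  (not all equal)
t=19: [282, 280, 284, 285, 284]  (not all equal)
t=20: [147, 147, 147, 148, 148]  (not all equal)
t=21: [69, 69, 69, 70, 70]  (not all equal)
t=22: [288, 288, 288, 289, 289]  (not all equal)
t=23: [149, 149, 149, 149, 149]  (all equal)

Answer: 23
Key observation: Synchronization is absorbing here: once all oscillators are equal they stay equal, and step 23 is the first all-equal step.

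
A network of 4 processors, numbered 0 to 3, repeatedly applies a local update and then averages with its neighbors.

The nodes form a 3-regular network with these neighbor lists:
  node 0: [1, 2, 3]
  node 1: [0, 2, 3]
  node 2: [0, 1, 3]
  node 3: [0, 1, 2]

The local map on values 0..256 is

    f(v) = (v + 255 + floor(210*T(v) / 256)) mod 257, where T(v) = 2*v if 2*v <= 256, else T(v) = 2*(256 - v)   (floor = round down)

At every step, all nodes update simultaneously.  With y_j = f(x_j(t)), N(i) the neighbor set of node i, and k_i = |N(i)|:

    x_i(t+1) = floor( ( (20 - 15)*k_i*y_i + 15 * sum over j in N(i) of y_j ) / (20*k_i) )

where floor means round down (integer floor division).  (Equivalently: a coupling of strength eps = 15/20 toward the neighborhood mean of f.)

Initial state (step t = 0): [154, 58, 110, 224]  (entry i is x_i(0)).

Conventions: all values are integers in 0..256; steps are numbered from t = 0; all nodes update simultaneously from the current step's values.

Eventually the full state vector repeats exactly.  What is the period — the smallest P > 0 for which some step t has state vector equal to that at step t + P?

Answer: 10
Key observation: The state at step 15, [69, 69, 69, 69], reappears at step 25 — and no state repeats earlier — so the cycle the system enters has period 10.

Derivation:
t=0: [154, 58, 110, 224]
t=1: [65, 65, 65, 65]
t=2: [169, 169, 169, 169]
t=3: [52, 52, 52, 52]
t=4: [135, 135, 135, 135]
t=5: [74, 74, 74, 74]
t=6: [193, 193, 193, 193]
t=7: [37, 37, 37, 37]
t=8: [95, 95, 95, 95]
t=9: [248, 248, 248, 248]
t=10: [2, 2, 2, 2]
t=11: [3, 3, 3, 3]
t=12: [5, 5, 5, 5]
t=13: [11, 11, 11, 11]
t=14: [27, 27, 27, 27]
t=15: [69, 69, 69, 69]
t=16: [180, 180, 180, 180]
t=17: [45, 45, 45, 45]
t=18: [116, 116, 116, 116]
t=19: [47, 47, 47, 47]
t=20: [122, 122, 122, 122]
t=21: [63, 63, 63, 63]
t=22: [164, 164, 164, 164]
t=23: [55, 55, 55, 55]
t=24: [143, 143, 143, 143]
t=25: [69, 69, 69, 69]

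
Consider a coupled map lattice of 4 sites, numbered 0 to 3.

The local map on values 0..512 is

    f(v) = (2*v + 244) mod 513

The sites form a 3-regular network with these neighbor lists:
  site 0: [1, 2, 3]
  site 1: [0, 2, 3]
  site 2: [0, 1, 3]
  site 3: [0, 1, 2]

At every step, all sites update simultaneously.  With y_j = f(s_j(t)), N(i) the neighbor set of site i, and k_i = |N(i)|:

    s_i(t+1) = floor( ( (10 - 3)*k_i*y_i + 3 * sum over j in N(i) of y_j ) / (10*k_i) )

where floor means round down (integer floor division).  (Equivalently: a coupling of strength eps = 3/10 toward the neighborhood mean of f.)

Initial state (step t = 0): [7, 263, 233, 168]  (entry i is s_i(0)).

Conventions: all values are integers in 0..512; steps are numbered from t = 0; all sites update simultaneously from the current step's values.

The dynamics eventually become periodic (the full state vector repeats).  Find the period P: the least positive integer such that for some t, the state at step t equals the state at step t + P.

Simulating step by step:
t=0: [7, 263, 233, 168]
t=1: [232, 232, 196, 118]
t=2: [216, 216, 173, 387]
t=3: [188, 188, 137, 393]
t=4: [86, 86, 25, 24]
t=5: [391, 391, 318, 317]
t=6: [73, 73, 293, 292]
t=7: [375, 375, 331, 330]
t=8: [463, 463, 410, 409]
t=9: [122, 122, 59, 57]
t=10: [462, 462, 386, 384]
t=11: [213, 213, 430, 428]
t=12: [140, 140, 93, 91]
t=13: [94, 94, 345, 343]
t=14: [429, 429, 422, 420]
t=15: [72, 72, 64, 62]
t=16: [384, 384, 374, 372]
t=17: [494, 494, 482, 480]
t=18: [200, 200, 186, 184]
t=19: [125, 125, 108, 105]
t=20: [486, 486, 466, 462]
t=21: [181, 181, 157, 152]
t=22: [82, 82, 53, 47]
t=23: [395, 395, 360, 353]
t=24: [95, 95, 361, 352]
t=25: [436, 436, 447, 436]
t=26: [92, 92, 105, 92]
t=27: [430, 430, 446, 430]
t=28: [81, 81, 100, 81]
t=29: [409, 409, 432, 409]
t=30: [40, 40, 68, 40]
t=31: [329, 329, 363, 329]
t=32: [395, 395, 436, 395]
t=33: [16, 16, 65, 16]
t=34: [285, 285, 344, 285]
t=35: [312, 312, 383, 312]
t=36: [369, 369, 454, 369]
t=37: [434, 434, 228, 434]
t=38: [96, 96, 156, 96]
t=39: [396, 396, 160, 396]
t=40: [14, 14, 38, 14]
t=41: [276, 276, 305, 276]
t=42: [288, 288, 323, 288]
t=43: [314, 314, 356, 314]
t=44: [367, 367, 417, 367]
t=45: [423, 423, 175, 423]
t=46: [65, 65, 75, 65]
t=47: [376, 376, 388, 376]
t=48: [485, 485, 499, 485]
t=49: [190, 190, 207, 190]
t=50: [114, 114, 134, 114]
t=51: [476, 476, 500, 476]
t=52: [174, 174, 203, 174]
t=53: [84, 84, 119, 84]
t=54: [419, 419, 461, 419]
t=55: [64, 64, 114, 64]
t=56: [382, 382, 442, 382]
t=57: [455, 455, 219, 455]
t=58: [132, 132, 156, 132]
t=59: [461, 461, 182, 461]
t=60: [135, 135, 108, 135]
t=61: [46, 46, 322, 46]
t=62: [339, 339, 363, 339]
t=63: [413, 413, 442, 413]
t=64: [49, 49, 84, 49]
t=65: [349, 349, 391, 349]
t=66: [386, 386, 128, 386]
t=67: [502, 502, 500, 502]
t=68: [221, 221, 219, 221]
t=69: [172, 172, 170, 172]
t=70: [74, 74, 72, 74]
t=71: [391, 391, 389, 391]
t=72: [50, 50, 356, 50]
t=73: [353, 353, 413, 353]
t=74: [397, 397, 161, 397]
t=75: [16, 16, 40, 16]
t=76: [280, 280, 309, 280]
t=77: [296, 296, 331, 296]
t=78: [330, 330, 372, 330]
t=79: [399, 399, 449, 399]
t=80: [26, 26, 86, 26]
t=81: [308, 308, 380, 308]
t=82: [361, 361, 447, 361]
t=83: [418, 418, 214, 418]
t=84: [64, 64, 127, 64]
t=85: [384, 384, 460, 384]
t=86: [462, 462, 246, 462]
t=87: [150, 150, 198, 150]
t=88: [40, 40, 98, 40]
t=89: [335, 335, 405, 335]
t=90: [363, 363, 139, 363]
t=91: [412, 412, 143, 412]
t=92: [39, 39, 24, 39]
t=93: [319, 319, 301, 319]
t=94: [365, 365, 343, 365]
t=95: [456, 456, 430, 456]
t=96: [124, 124, 93, 124]
t=97: [485, 485, 448, 485]
t=98: [180, 180, 136, 180]
t=99: [82, 82, 29, 82]
t=100: [397, 397, 333, 397]
t=101: [50, 50, 281, 50]
t=102: [338, 338, 308, 338]
t=103: [401, 401, 365, 401]
t=104: [64, 64, 328, 64]
t=105: [373, 373, 382, 373]
t=106: [478, 478, 489, 478]
t=107: [176, 176, 189, 176]
t=108: [85, 85, 101, 85]
t=109: [417, 417, 436, 417]
t=110: [55, 55, 78, 55]
t=111: [358, 358, 386, 358]
t=112: [452, 452, 486, 452]
t=113: [128, 128, 169, 128]
t=114: [456, 456, 198, 456]
t=115: [129, 129, 127, 129]
t=116: [501, 501, 499, 501]
t=117: [219, 219, 217, 219]
t=118: [168, 168, 166, 168]
t=119: [66, 66, 64, 66]
t=120: [375, 375, 373, 375]
t=121: [480, 480, 478, 480]
t=122: [177, 177, 175, 177]
t=123: [84, 84, 82, 84]
t=124: [411, 411, 409, 411]
t=125: [39, 39, 37, 39]
t=126: [321, 321, 319, 321]
t=127: [372, 372, 370, 372]
t=128: [474, 474, 472, 474]
t=129: [165, 165, 163, 165]
t=130: [60, 60, 58, 60]
t=131: [363, 363, 361, 363]
t=132: [456, 456, 454, 456]
t=133: [129, 129, 127, 129]

Answer: 18
Key observation: The state at step 115, [129, 129, 127, 129], reappears at step 133 — and no state repeats earlier — so the cycle the system enters has period 18.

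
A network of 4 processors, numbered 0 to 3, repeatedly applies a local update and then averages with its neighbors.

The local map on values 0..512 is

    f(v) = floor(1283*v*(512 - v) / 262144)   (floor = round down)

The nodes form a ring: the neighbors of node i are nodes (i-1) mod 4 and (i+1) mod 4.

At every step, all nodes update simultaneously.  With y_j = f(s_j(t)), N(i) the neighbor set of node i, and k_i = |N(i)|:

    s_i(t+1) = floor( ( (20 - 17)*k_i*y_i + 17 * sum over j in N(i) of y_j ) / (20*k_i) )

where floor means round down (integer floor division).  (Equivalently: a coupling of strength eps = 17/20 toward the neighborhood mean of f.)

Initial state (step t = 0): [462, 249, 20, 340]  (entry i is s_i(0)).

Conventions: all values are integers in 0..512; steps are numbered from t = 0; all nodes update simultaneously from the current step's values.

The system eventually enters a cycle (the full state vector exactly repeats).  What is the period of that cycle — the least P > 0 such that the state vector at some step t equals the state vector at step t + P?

Simulating step by step:
t=0: [462, 249, 20, 340]
t=1: [274, 116, 264, 111]
t=2: [235, 305, 235, 304]
t=3: [309, 316, 309, 316]
t=4: [303, 306, 303, 306]
t=5: [308, 308, 308, 308]
t=6: [307, 307, 307, 307]
t=7: [308, 308, 308, 308]

Answer: 2
Key observation: The state at step 5, [308, 308, 308, 308], reappears at step 7 — and no state repeats earlier — so the cycle the system enters has period 2.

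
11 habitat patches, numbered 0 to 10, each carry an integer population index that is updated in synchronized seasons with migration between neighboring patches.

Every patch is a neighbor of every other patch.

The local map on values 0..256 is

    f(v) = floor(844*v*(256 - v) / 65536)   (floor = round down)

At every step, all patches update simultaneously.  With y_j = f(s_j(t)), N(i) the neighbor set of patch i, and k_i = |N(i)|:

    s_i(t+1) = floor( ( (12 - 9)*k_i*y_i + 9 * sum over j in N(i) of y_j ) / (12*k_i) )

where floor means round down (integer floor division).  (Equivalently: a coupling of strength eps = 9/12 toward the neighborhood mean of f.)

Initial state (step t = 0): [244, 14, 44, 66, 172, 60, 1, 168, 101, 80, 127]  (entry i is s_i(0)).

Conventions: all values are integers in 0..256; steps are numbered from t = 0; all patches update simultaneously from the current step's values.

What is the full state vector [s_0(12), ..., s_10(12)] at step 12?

Answer: [210, 210, 210, 210, 210, 210, 210, 210, 210, 210, 210]

Derivation:
t=0: [244, 14, 44, 66, 172, 60, 1, 168, 101, 80, 127]
t=1: [117, 118, 132, 139, 143, 137, 111, 144, 146, 142, 147]
t=2: [208, 208, 208, 208, 208, 208, 207, 207, 207, 208, 207]
t=3: [128, 128, 128, 128, 128, 128, 128, 128, 128, 128, 128]
t=4: [211, 211, 211, 211, 211, 211, 211, 211, 211, 211, 211]
t=5: [122, 122, 122, 122, 122, 122, 122, 122, 122, 122, 122]
t=6: [210, 210, 210, 210, 210, 210, 210, 210, 210, 210, 210]
t=7: [124, 124, 124, 124, 124, 124, 124, 124, 124, 124, 124]
t=8: [210, 210, 210, 210, 210, 210, 210, 210, 210, 210, 210]
t=9: [124, 124, 124, 124, 124, 124, 124, 124, 124, 124, 124]
t=10: [210, 210, 210, 210, 210, 210, 210, 210, 210, 210, 210]
t=11: [124, 124, 124, 124, 124, 124, 124, 124, 124, 124, 124]
t=12: [210, 210, 210, 210, 210, 210, 210, 210, 210, 210, 210]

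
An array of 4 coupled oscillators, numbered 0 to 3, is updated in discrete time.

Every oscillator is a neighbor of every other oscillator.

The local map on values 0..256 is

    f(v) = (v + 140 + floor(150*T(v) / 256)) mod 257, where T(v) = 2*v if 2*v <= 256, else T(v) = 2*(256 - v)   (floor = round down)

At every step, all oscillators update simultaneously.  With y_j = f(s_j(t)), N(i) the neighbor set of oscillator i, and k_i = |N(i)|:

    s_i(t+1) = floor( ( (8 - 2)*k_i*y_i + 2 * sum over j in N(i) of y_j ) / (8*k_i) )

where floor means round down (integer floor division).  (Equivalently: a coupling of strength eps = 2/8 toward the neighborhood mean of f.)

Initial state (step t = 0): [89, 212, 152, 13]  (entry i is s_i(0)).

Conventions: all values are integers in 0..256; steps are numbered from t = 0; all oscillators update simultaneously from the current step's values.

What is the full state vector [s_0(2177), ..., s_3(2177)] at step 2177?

Simulating step by step:
t=0: [89, 212, 152, 13]
t=1: [96, 142, 149, 157]
t=2: [107, 152, 151, 150]
t=3: [125, 152, 153, 153]
t=4: [154, 155, 155, 155]
t=5: [156, 156, 156, 156]
t=6: [156, 156, 156, 156]

Answer: [156, 156, 156, 156]
Key observation: The state at step 5, [156, 156, 156, 156], reappears at step 6: the system is in a cycle of period 1 from step 5 on.  Therefore the state at step 2177 equals the state at step 5 + ((2177 - 5) mod 1) = 5, which is [156, 156, 156, 156].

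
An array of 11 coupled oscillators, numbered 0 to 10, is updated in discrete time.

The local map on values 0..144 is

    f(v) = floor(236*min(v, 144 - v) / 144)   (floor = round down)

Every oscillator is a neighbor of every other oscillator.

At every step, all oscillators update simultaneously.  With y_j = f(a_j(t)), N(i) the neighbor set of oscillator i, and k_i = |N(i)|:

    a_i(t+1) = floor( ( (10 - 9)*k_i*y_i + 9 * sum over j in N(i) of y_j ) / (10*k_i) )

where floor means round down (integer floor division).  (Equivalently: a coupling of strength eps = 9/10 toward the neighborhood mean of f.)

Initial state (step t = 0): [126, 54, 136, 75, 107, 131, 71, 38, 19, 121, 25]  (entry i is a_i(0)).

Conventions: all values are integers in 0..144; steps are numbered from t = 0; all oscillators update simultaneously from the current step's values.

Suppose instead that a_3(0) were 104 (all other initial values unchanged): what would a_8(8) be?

Simulating step by step:
t=0: [126, 54, 136, 104, 107, 131, 71, 38, 19, 121, 25]
t=1: [50, 51, 50, 51, 51, 50, 51, 51, 50, 50, 50]
t=2: [81, 81, 81, 81, 81, 81, 81, 81, 81, 81, 81]
t=3: [103, 103, 103, 103, 103, 103, 103, 103, 103, 103, 103]
t=4: [67, 67, 67, 67, 67, 67, 67, 67, 67, 67, 67]
t=5: [109, 109, 109, 109, 109, 109, 109, 109, 109, 109, 109]
t=6: [57, 57, 57, 57, 57, 57, 57, 57, 57, 57, 57]
t=7: [93, 93, 93, 93, 93, 93, 93, 93, 93, 93, 93]
t=8: [83, 83, 83, 83, 83, 83, 83, 83, 83, 83, 83]

Answer: a_8(8) = 83
Key observation: This trace re-runs the system from the modified initial state.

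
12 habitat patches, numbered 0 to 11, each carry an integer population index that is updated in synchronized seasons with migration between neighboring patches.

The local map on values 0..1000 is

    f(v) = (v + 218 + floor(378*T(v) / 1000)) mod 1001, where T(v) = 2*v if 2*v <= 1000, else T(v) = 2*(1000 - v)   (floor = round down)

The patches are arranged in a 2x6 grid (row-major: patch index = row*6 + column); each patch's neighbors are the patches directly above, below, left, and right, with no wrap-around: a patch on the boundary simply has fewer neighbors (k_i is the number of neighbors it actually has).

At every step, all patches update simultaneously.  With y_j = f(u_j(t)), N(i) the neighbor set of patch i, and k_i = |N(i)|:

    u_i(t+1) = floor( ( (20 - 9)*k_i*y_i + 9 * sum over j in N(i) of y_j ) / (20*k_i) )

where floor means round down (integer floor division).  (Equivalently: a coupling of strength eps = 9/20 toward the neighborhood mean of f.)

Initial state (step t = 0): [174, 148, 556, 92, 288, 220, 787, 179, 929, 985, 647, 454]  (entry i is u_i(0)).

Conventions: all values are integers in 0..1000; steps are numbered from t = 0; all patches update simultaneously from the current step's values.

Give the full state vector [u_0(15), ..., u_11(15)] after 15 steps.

Answer: [110, 109, 161, 451, 406, 407, 111, 112, 194, 467, 203, 170]

Derivation:
t=0: [174, 148, 556, 92, 288, 220, 787, 179, 929, 985, 647, 454]
t=1: [432, 436, 217, 365, 564, 498, 328, 418, 237, 223, 214, 172]
t=2: [936, 919, 700, 669, 291, 191, 869, 885, 672, 647, 512, 439]
t=3: [196, 188, 149, 224, 518, 690, 189, 181, 143, 126, 330, 689]
t=4: [555, 537, 507, 488, 286, 131, 548, 529, 475, 523, 540, 288]
t=5: [106, 103, 87, 177, 489, 571, 105, 95, 72, 89, 288, 521]
t=6: [402, 392, 394, 413, 245, 100, 398, 382, 358, 444, 480, 242]
t=7: [917, 906, 904, 901, 565, 506, 911, 888, 884, 825, 375, 454]
t=8: [195, 193, 192, 177, 235, 80, 193, 190, 186, 284, 526, 226]
t=9: [558, 555, 549, 575, 494, 476, 555, 551, 572, 569, 349, 440]
t=10: [108, 107, 108, 107, 195, 270, 108, 108, 110, 219, 634, 742]
t=11: [406, 405, 407, 458, 491, 541, 407, 407, 438, 472, 267, 268]
t=12: [930, 930, 803, 169, 165, 230, 931, 939, 829, 278, 499, 556]
t=13: [199, 194, 225, 489, 463, 479, 200, 197, 257, 505, 249, 220]
t=14: [565, 568, 532, 152, 134, 174, 567, 579, 558, 262, 469, 492]
t=15: [110, 109, 161, 451, 406, 407, 111, 112, 194, 467, 203, 170]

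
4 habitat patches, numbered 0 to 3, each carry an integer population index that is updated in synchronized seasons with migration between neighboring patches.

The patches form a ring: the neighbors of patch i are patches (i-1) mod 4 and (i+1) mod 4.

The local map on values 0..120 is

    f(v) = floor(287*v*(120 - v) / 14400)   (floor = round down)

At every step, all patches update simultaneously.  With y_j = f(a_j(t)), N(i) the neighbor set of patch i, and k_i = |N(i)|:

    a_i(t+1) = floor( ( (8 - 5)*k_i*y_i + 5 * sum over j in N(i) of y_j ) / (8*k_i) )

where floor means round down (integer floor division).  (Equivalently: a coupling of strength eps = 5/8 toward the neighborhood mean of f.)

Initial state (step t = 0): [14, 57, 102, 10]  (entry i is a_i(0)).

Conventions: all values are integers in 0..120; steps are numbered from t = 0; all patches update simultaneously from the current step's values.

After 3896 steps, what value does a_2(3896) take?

Answer: a_2(3896) = 69
Key observation: The state at step 4, [69, 69, 69, 69], reappears at step 6: the system is in a cycle of period 2 from step 4 on.  Therefore the state at step 3896 equals the state at step 4 + ((3896 - 4) mod 2) = 4, which is [69, 69, 69, 69].

Derivation:
t=0: [14, 57, 102, 10]
t=1: [39, 46, 42, 28]
t=2: [60, 64, 61, 58]
t=3: [71, 71, 71, 71]
t=4: [69, 69, 69, 69]
t=5: [70, 70, 70, 70]
t=6: [69, 69, 69, 69]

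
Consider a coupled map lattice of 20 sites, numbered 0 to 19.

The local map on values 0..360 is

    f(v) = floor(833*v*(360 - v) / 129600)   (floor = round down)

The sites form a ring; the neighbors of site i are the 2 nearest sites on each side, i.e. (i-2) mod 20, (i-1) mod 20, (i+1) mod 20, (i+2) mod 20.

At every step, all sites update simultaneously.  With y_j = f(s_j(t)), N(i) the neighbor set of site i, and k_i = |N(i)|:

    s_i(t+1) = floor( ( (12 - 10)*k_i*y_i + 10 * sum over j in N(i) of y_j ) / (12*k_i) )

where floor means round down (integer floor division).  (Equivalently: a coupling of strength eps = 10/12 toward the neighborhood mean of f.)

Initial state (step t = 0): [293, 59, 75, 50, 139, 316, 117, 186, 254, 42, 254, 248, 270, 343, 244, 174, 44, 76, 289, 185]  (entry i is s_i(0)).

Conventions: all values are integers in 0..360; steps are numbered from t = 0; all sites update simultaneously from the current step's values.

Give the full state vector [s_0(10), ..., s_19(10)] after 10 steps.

Answer: [204, 204, 204, 204, 204, 204, 204, 204, 204, 204, 204, 204, 204, 204, 204, 204, 204, 204, 204, 204]

Derivation:
t=0: [293, 59, 75, 50, 139, 316, 117, 186, 254, 42, 254, 248, 270, 343, 244, 174, 44, 76, 289, 185]
t=1: [143, 137, 134, 128, 138, 157, 169, 144, 163, 166, 152, 123, 144, 156, 132, 127, 151, 155, 138, 140]
t=2: [196, 195, 195, 196, 198, 199, 202, 204, 204, 199, 200, 200, 197, 194, 197, 198, 196, 197, 199, 198]
t=3: [205, 206, 206, 205, 205, 205, 204, 204, 204, 204, 205, 205, 205, 205, 206, 206, 205, 205, 205, 205]
t=4: [203, 203, 203, 203, 203, 204, 204, 204, 204, 204, 204, 204, 203, 203, 203, 203, 203, 203, 204, 203]
t=5: [204, 204, 204, 204, 204, 204, 204, 204, 204, 204, 204, 204, 204, 204, 204, 204, 204, 204, 204, 204]
t=6: [204, 204, 204, 204, 204, 204, 204, 204, 204, 204, 204, 204, 204, 204, 204, 204, 204, 204, 204, 204]
t=7: [204, 204, 204, 204, 204, 204, 204, 204, 204, 204, 204, 204, 204, 204, 204, 204, 204, 204, 204, 204]
t=8: [204, 204, 204, 204, 204, 204, 204, 204, 204, 204, 204, 204, 204, 204, 204, 204, 204, 204, 204, 204]
t=9: [204, 204, 204, 204, 204, 204, 204, 204, 204, 204, 204, 204, 204, 204, 204, 204, 204, 204, 204, 204]
t=10: [204, 204, 204, 204, 204, 204, 204, 204, 204, 204, 204, 204, 204, 204, 204, 204, 204, 204, 204, 204]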